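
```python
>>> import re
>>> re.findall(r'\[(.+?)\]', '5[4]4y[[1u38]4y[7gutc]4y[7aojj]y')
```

['4', '[1u38', '7gutc', '7aojj']

Because there's exactly one group, `findall` drops the full match and keeps group 1 from each hit.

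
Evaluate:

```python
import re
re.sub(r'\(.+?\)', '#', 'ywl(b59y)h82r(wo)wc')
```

Because the quantifier is non-greedy, it stops expanding at the earliest point where the rest of the pattern can succeed.
Each match is replaced by '#'.

'ywl#h82r#wc'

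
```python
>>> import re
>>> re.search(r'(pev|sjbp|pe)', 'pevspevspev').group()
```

'pev'

Alternation isn't longest-match — the leftmost alternative that fits at this position is chosen.
The match spans [0:3] → 'pev'.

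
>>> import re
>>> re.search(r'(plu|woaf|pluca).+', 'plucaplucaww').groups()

('plu',)

Alternation isn't longest-match — the leftmost alternative that fits at this position is chosen.
Unlike `match`, `search` isn't anchored — it looks for the pattern anywhere in the string.
The match spans [0:12] → 'plucaplucaww'.
Captured: group 1 = 'plu'.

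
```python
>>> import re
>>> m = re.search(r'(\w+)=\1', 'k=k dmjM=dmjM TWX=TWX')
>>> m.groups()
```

A backreference is literal: `\1` must see the identical characters the first group matched.
`re.search` tries every starting position until one works.
The match spans [0:3] → 'k=k'.
Captured: group 1 = 'k'.

('k',)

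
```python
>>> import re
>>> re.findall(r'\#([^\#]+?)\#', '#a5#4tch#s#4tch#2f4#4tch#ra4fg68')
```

['a5', 's', '2f4']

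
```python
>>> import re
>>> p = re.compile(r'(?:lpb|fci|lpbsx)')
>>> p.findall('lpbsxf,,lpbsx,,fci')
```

['lpb', 'lpb', 'fci']

`|` is ordered: at each position the engine commits to the first alternative that works.
Scanning left to right: at [0:3] → 'lpb'; at [8:11] → 'lpb'; at [15:18] → 'fci'.
With no groups in the pattern, `findall` gives back each whole match — 3 here.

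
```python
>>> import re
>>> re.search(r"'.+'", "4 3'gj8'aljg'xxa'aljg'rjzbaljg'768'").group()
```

The match spans [3:35] → "'gj8'aljg'xxa'aljg'rjzbaljg'768'".

"'gj8'aljg'xxa'aljg'rjzbaljg'768'"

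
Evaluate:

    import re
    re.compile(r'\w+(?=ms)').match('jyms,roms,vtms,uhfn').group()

'jy'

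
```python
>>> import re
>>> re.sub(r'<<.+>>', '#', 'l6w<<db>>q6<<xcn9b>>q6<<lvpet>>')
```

'l6w#'

Matches: at [3:31] → '<<db>>q6<<xcn9b>>q6<<lvpet>>'.
`sub` substitutes '#' at each match site.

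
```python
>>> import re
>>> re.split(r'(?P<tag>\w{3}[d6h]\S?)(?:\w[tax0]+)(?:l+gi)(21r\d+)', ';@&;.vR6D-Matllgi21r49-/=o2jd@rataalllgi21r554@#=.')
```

Pattern: exactly 3 of a word character, then one of [d6h], then optionally a non-whitespace character (captured as 'tag'); then a word character, then one or more of one of [tax0] (non-capturing group); then one or more of the literal 'l', then the literal 'gi' (non-capturing group); then the literal '21r', then one or more of a digit (captured).
With a capturing group present, the delimiter's captured portion is kept in the result list.

[';@&;.vR6D-Matllgi21r49-/=', 'o2jd@', '21r554', '@#=.']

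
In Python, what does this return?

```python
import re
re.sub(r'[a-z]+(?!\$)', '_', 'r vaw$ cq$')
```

'_ _w$ _q$'

`(?!…)`/`(?<!…)` only lets a position through if the neighbouring text does NOT match; no characters are consumed.
Matches: at [0:1] → 'r'; at [2:4] → 'va'; at [7:8] → 'c'.
Each match is replaced by '_'.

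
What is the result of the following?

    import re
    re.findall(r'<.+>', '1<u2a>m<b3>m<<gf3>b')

['<u2a>m<b3>m<<gf3>']

Since nothing is captured, `findall` lists the 1 matched substring directly.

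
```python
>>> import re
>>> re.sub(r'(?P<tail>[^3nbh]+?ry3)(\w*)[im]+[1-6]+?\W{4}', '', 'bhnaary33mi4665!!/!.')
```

Pattern: one or more of any character except [3nbh] (lazy), then the literal 'ry3' (captured as 'tail'); then zero or more of a word character (captured); then one or more of one of [im]; then one or more of a character in [1-6] (lazy), then exactly 4 of a non-word character.
Matches: at [3:19] → 'aary33mi4665!!/!'.
Every occurrence is swapped for ''.

'bhn.'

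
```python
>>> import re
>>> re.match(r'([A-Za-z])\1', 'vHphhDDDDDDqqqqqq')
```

With `match`, the pattern is implicitly anchored at the beginning.
Here the string doesn't start with a match, so the call returns None.

None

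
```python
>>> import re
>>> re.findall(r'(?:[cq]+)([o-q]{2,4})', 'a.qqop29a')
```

['op']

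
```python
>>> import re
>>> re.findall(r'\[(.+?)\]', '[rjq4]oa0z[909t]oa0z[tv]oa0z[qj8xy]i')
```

['rjq4', '909t', 'tv', 'qj8xy']

A `+?`/`*?`/`{m,n}?` starts at its minimum and grows only as far as needed for what follows to match.
Scanning left to right: at [0:6] match '[rjq4]', group 1 = 'rjq4'; at [10:16] match '[909t]', group 1 = '909t'; at [20:24] match '[tv]', group 1 = 'tv'; at [28:35] match '[qj8xy]', group 1 = 'qj8xy'.
One capturing group, so `findall` returns just the captured substring from each match — 4 in all.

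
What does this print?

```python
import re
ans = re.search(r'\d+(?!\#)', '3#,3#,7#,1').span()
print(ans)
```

The negative lookaround is zero-width — it rules out positions where the adjacent text would match, without consuming anything.
The match spans [9:10] → '1'.

(9, 10)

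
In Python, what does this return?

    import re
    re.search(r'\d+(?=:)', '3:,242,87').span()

The `(?=…)`/`(?<=…)` assertion just peeks at neighbouring text; it doesn't advance the match position.
`re.search` scans for the first position where the pattern succeeds.
The match spans [0:1] → '3'.

(0, 1)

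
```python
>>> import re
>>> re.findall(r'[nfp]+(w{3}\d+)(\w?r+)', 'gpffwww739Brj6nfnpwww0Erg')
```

This matches one or more of one of [nfp]; then exactly 3 of a literal 'w', then one or more of a digit (captured); then optionally a word character, then one or more of a literal 'r' (captured).
Scanning left to right: at [1:12] match 'pffwww739Br', groups = ('www739', 'Br'); at [14:24] match 'nfnpwww0Er', groups = ('www0', 'Er').
`findall` packs the 2 group values into a tuple for every match.

[('www739', 'Br'), ('www0', 'Er')]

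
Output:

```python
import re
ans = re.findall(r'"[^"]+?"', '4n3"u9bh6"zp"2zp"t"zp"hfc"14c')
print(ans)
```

['"u9bh6"', '"2zp"', '"zp"']

Walking the string: at [3:10] → '"u9bh6"'; at [12:17] → '"2zp"'; at [18:22] → '"zp"'.
No capturing groups, so `findall` returns the 3 full match strings.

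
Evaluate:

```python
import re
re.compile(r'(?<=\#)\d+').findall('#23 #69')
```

Because the assertion is zero-width, the text it checks is not consumed and won't appear in the result.
No capturing groups, so `findall` returns the 2 full match strings.

['23', '69']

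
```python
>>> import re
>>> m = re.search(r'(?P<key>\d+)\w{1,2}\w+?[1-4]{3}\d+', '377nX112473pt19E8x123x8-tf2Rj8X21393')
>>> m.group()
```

'377nX112473'

This matches one or more of a digit (captured as 'key'); then 1 to 2 of a word character, then one or more of a word character (lazy), then exactly 3 of a character in [1-4]; then one or more of a digit.
Unlike `match`, `search` isn't anchored — it looks for the pattern anywhere in the string.
The match spans [0:11] → '377nX112473'.
Captured: group 1 = '377'.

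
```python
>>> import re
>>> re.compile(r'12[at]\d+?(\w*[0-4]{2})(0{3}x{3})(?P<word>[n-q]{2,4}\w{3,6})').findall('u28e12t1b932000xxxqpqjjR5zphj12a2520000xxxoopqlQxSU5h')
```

[('b932000xxxqpqjjR5zphj12a2520', '000xxx', 'oopqlQxSU5')]

The pattern matches the literal '12', then one of [at]; then one or more of a digit (lazy); then zero or more of a word character, then exactly 2 of a character in [0-4] (captured); then exactly 3 of the literal '0', then exactly 3 of a literal 'x' (captured); then 2 to 4 of a character in [n-q], then 3 to 6 of a word character (captured as 'word').
Matches: at [4:52] match '12t1b932000xxxqpqjjR5zphj12a2520000xxxoopqlQxSU5', groups = ('b932000xxxqpqjjR5zphj12a2520', '000xxx', 'oopqlQxSU5').
3 groups means the one result is a tuple of 3 captured strings — 1 here.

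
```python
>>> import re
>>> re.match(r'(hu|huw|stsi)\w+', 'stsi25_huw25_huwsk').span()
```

With `match`, the pattern is implicitly anchored at the beginning.
The match spans [0:18] → 'stsi25_huw25_huwsk'.
Captured: group 1 = 'stsi'.

(0, 18)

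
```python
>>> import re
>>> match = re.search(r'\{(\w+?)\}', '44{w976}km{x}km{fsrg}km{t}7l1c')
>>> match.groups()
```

The match spans [2:8] → '{w976}'.
Captured: group 1 = 'w976'.

('w976',)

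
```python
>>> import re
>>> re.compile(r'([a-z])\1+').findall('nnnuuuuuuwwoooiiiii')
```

['n', 'u', 'w', 'o', 'i']

After group 1 captures some text, `\1` only succeeds where that same text appears again.
Because there's exactly one group, `findall` drops the full match and keeps group 1 from each hit.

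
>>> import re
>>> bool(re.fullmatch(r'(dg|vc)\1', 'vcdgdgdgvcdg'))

A backreference is literal: `\1` must see the identical characters the first group matched.
For `fullmatch`, every character of the input must be accounted for by the pattern.
Here the pattern can't cover the whole string, so the call returns None, and `bool(None)` is False.

False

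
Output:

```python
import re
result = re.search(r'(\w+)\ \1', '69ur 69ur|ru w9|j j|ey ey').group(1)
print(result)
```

`\1` is not a pattern — it's the concrete string captured by group 1, re-applied verbatim.
Unlike `match`, `search` isn't anchored — it looks for the pattern anywhere in the string.
The match spans [0:9] → '69ur 69ur'.
Captured: group 1 = '69ur'.

69ur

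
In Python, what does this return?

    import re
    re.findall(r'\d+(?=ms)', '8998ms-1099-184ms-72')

['8998', '184']

The positive lookaround only admits positions where the adjacent text matches; those characters stay outside the span.
Since nothing is captured, `findall` lists the 2 matched substrings directly.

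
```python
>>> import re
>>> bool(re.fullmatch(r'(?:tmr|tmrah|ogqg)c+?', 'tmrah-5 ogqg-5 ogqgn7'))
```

`fullmatch` succeeds only if the pattern covers the string from start to end.
Here the pattern can't cover the whole string, so the call returns None, and `bool(None)` is False.

False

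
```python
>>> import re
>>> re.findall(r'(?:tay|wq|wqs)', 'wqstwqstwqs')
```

['wq', 'wq', 'wq']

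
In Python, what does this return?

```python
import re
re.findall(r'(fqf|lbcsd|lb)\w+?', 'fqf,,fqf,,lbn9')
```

With a single group, `findall` returns only what that group captured — 1 item.

['lb']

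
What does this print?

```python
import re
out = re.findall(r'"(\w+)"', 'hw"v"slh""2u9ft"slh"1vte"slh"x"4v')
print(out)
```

['v', '2u9ft', '1vte', 'x']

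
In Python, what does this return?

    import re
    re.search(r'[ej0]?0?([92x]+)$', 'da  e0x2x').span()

(4, 9)

The match spans [4:9] → 'e0x2x'.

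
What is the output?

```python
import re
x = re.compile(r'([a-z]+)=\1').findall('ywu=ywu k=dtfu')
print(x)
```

['ywu']

The backreference `\1` re-matches whatever the first group consumed, character for character.
Walking the string: at [0:7] match 'ywu=ywu', group 1 = 'ywu'.
With a single group, `findall` returns only what that group captured — 1 item.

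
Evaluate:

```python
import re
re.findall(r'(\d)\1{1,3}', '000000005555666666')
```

['0', '0', '5', '6', '6']

A backreference is literal: `\1` must see the identical characters the first group matched.
One capturing group, so `findall` returns just the captured substring from each match — 5 in all.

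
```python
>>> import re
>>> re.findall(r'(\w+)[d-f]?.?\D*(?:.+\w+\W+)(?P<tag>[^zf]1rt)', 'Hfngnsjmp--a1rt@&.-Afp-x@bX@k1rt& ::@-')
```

[('Hfngnsjmp', 'k1rt')]

The pattern matches one or more of a word character (captured); then optionally a character in [d-f], then optionally any character, then zero or more of a non-digit; then one or more of any character, then one or more of a word character, then one or more of a non-word character (non-capturing group); then any character except [zf], then the literal '1rt' (captured as 'tag').
Matches: at [0:32] match 'Hfngnsjmp--a1rt@&.-Afp-x@bX@k1rt', groups = ('Hfngnsjmp', 'k1rt').
`findall` packs the 2 group values into a tuple for every match.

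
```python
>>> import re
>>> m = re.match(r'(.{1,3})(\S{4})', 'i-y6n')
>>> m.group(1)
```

Pattern: 1 to 3 of any character (captured); then exactly 4 of a non-whitespace character (captured).
`match` is anchored at position 0; if the pattern doesn't fit there, it returns None.
The match spans [0:5] → 'i-y6n'.
Captured: group 1 = 'i', group 2 = '-y6n'.

'i'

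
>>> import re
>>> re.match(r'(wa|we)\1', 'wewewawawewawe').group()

'wewe'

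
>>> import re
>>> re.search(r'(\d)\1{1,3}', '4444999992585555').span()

(0, 4)

`\1` is not a pattern — it's the concrete string captured by group 1, re-applied verbatim.
The match spans [0:4] → '4444'.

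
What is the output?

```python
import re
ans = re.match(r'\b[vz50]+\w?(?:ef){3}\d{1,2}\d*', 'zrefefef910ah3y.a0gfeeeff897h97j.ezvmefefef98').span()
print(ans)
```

`re.match` won't scan ahead — the pattern has to work from the very first character.
The match spans [0:11] → 'zrefefef910'.

(0, 11)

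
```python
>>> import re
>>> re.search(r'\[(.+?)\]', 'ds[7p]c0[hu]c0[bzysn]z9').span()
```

(2, 6)

`re.search` scans for the first position where the pattern succeeds.
The match spans [2:6] → '[7p]'.
Captured: group 1 = '7p'.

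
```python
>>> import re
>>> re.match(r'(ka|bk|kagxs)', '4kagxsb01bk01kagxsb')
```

None

`re.match` won't scan ahead — the pattern has to work from the very first character.
Here the pattern fails at index 0, so the call returns None.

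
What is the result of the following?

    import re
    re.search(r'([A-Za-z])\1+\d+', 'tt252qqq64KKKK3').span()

A backreference is literal: `\1` must see the identical characters the first group matched.
The match spans [0:5] → 'tt252'.

(0, 5)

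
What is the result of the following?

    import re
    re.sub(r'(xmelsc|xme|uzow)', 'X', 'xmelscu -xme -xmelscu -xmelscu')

`|` is ordered: at each position the engine commits to the first alternative that works.
Matches: at [0:6] → 'xmelsc'; at [9:12] → 'xme'; at [14:20] → 'xmelsc'; at [23:29] → 'xmelsc'.
`sub` substitutes 'X' at each match site.

'Xu -X -Xu -Xu'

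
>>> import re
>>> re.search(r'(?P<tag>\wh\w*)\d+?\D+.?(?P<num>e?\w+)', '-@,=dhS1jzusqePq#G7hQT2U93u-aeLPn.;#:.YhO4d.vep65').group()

'dhS1jzusqePq#G7hQT2U93u'

This matches a word character, then a literal 'h', then zero or more of a word character (captured as 'tag'); then one or more of a digit (lazy), then one or more of a non-digit, then optionally any character; then optionally the literal 'e', then one or more of a word character (captured as 'num').
Unlike `match`, `search` isn't anchored — it looks for the pattern anywhere in the string.
The match spans [4:27] → 'dhS1jzusqePq#G7hQT2U93u'.
Captured: group 1 = 'dhS', group 2 = 'hQT2U93u'.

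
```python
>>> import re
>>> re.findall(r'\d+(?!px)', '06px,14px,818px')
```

A negative assertion filters positions out without eating any characters.
No capturing groups, so `findall` returns the 3 full match strings.

['0', '1', '81']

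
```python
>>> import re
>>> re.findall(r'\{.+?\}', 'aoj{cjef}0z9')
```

No capturing groups, so `findall` returns the 1 full match string.

['{cjef}']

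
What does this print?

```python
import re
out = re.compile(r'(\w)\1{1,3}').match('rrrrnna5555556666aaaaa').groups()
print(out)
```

The backreference `\1` re-matches whatever the first group consumed, character for character.
`re.match` won't scan ahead — the pattern has to work from the very first character.
The match spans [0:4] → 'rrrr'.
Captured: group 1 = 'r'.

('r',)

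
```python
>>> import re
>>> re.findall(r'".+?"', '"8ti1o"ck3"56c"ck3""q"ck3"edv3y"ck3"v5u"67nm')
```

Because the quantifier is non-greedy, it stops expanding at the earliest point where the rest of the pattern can succeed.
Scanning left to right: at [0:7] → '"8ti1o"'; at [10:15] → '"56c"'; at [18:22] → '""q"'; at [25:32] → '"edv3y"'; at [35:40] → '"v5u"'.
No capturing groups, so `findall` returns the 5 full match strings.

['"8ti1o"', '"56c"', '""q"', '"edv3y"', '"v5u"']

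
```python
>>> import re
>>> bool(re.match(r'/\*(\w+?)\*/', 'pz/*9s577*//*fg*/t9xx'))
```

With `match`, the pattern is implicitly anchored at the beginning.
Here the pattern fails at index 0, so the call returns None, and `bool(None)` is False.

False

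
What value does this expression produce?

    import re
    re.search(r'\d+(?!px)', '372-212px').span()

`(?!…)`/`(?<!…)` only lets a position through if the neighbouring text does NOT match; no characters are consumed.
The match spans [0:3] → '372'.

(0, 3)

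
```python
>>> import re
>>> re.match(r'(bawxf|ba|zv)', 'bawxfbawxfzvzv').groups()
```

('bawxf',)

The match spans [0:5] → 'bawxf'.
Captured: group 1 = 'bawxf'.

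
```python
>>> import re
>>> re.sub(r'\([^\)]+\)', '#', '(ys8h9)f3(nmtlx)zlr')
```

'#f3#zlr'

Matches: at [0:7] → '(ys8h9)'; at [9:16] → '(nmtlx)'.
`sub` substitutes '#' at each match site.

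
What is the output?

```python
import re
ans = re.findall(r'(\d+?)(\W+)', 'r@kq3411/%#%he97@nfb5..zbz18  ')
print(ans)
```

Multiple groups make `findall` return tuples — one 2-tuple for each match.

[('3411', '/%#%'), ('97', '@'), ('5', '..'), ('18', '  ')]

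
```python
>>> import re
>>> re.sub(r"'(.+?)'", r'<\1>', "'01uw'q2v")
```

'<01uw>q2v'

Matches: at [0:6] → "'01uw'".
Each match is replaced using the text its own group 1 captured.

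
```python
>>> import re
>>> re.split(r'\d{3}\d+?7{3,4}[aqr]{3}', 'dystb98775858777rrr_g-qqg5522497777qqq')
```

['dystb', '_g-qqg', '']

This matches exactly 3 of a digit, then one or more of a digit (lazy); then 3 to 4 of the literal '7', then exactly 3 of one of [aqr].
Matches to split on: at [5:19] → '98775858777rrr'; at [25:38] → '5522497777qqq'.
Each match becomes a cut point; 3 segments remain.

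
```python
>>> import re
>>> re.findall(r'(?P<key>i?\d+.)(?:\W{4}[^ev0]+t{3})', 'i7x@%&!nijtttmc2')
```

Because there's exactly one group, `findall` drops the full match and keeps group 1 from the one hit.

['i7x']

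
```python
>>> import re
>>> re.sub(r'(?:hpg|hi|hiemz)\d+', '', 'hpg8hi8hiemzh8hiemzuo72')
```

'hiemzh8hiemzuo72'

Each match is replaced by ''.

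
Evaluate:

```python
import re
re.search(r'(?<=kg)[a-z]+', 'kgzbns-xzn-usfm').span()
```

The `(?=…)`/`(?<=…)` assertion just peeks at neighbouring text; it doesn't advance the match position.
The match spans [2:6] → 'zbns'.

(2, 6)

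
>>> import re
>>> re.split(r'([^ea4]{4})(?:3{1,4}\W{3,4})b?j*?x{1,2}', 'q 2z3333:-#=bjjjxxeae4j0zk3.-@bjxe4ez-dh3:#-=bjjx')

This matches exactly 4 of any character except [ea4] (captured); then 1 to 4 of the literal '3', then 3 to 4 of a non-word character (non-capturing group); then optionally the literal 'b', then zero or more of a literal 'j' (lazy), then 1 to 2 of a literal 'x'.
Matches to split on: at [0:18] → 'q 2z3333:-#=bjjjxx'; at [22:33] → 'j0zk3.-@bjx'; at [36:49] → 'z-dh3:#-=bjjx'.
`re.split` interleaves the captured-group text with the surrounding fragments.

['', 'q 2z', 'eae4', 'j0zk', 'e4e', 'z-dh', '']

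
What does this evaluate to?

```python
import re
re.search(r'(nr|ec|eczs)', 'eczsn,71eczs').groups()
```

The match spans [0:2] → 'ec'.
Captured: group 1 = 'ec'.

('ec',)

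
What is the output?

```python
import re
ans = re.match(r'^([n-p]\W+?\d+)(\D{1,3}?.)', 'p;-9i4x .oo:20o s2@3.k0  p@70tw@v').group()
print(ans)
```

This matches anchored at the start of the string; then a character in [n-p], then one or more of a non-word character (lazy), then one or more of a digit (captured); then 1 to 3 of a non-digit (lazy), then any character (captured).
With `match`, the pattern is implicitly anchored at the beginning.
The match spans [0:6] → 'p;-9i4'.
Captured: group 1 = 'p;-9', group 2 = 'i4'.

p;-9i4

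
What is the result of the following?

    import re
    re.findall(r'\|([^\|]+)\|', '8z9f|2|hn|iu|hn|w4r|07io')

['2', 'iu', 'w4r']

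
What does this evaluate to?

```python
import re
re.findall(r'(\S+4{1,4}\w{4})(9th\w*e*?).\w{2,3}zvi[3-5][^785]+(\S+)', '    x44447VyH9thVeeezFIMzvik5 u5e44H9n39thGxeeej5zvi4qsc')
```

Pattern: one or more of a non-whitespace character, then 1 to 4 of the literal '4', then exactly 4 of a word character (captured); then the literal '9th', then zero or more of a word character, then zero or more of a literal 'e' (lazy) (captured); then any character, then 2 to 3 of a word character, then the literal 'zvi'; then a character in [3-5], then one or more of any character except [785]; then one or more of a non-whitespace character (captured).
With 3 capturing groups, `findall` returns a 3-tuple per match.

[('u5e44H9n3', '9thGxee', 'c')]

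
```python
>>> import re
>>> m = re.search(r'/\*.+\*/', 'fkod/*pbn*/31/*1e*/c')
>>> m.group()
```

`search` walks the string left to right and returns the first match it finds.
The match spans [4:19] → '/*pbn*/31/*1e*/'.

'/*pbn*/31/*1e*/'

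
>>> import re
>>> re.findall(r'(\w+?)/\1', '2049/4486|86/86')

['86']

The backreference `\1` re-matches whatever the first group consumed, character for character.
Because there's exactly one group, `findall` drops the full match and keeps group 1 from the one hit.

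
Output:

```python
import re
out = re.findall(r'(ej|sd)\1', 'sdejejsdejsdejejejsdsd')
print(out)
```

['ej', 'ej', 'sd']

The backreference `\1` re-matches whatever the first group consumed, character for character.
With a single group, `findall` returns only what that group captured — 3 items.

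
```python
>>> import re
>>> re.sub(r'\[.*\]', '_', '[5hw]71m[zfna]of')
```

'_of'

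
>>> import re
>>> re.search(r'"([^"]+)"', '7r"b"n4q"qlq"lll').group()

'"b"'

`re.search` scans for the first position where the pattern succeeds.
The match spans [2:5] → '"b"'.
Captured: group 1 = 'b'.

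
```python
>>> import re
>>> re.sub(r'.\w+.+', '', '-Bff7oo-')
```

Every occurrence is swapped for ''.

''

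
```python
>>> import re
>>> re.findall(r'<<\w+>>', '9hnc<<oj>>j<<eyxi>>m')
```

With no groups in the pattern, `findall` gives back each whole match — 2 here.

['<<oj>>', '<<eyxi>>']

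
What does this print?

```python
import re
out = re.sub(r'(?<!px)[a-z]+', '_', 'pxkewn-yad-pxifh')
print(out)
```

A negative assertion filters positions out without eating any characters.
Each match is replaced by '_'.

_-_-_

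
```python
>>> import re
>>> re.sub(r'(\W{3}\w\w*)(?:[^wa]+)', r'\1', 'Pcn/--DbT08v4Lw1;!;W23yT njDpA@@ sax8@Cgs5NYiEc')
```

Pattern: exactly 3 of a non-word character, then a word character, then zero or more of a word character (captured); then one or more of any character except [wa] (non-capturing group).
Matches: at [3:34] → '/--DbT08v4Lw1;!;W23yT njDpA@@ s'.
The replacement refers to a captured group, so each match is rewritten using its own captured text.

'Pcn/--DbT08v4Lw1ax8@Cgs5NYiEc'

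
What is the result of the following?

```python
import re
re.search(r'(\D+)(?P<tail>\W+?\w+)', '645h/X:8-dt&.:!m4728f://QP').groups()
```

('h/X', ':8')

The match spans [3:8] → 'h/X:8'.
Captured: group 1 = 'h/X', group 2 = ':8'.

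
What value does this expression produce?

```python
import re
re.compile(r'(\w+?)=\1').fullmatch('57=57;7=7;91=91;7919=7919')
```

None

After group 1 captures some text, `\1` only succeeds where that same text appears again.
For `fullmatch`, every character of the input must be accounted for by the pattern.
Here the pattern can't cover the whole string, so the call returns None.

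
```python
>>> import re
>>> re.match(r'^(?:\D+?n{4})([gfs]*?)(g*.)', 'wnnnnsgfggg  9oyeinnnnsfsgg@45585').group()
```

This matches anchored at the start of the string; then one or more of a non-digit (lazy), then exactly 4 of the literal 'n' (non-capturing group); then zero or more of one of [gfs] (lazy) (captured); then zero or more of a literal 'g', then any character (captured).
Because the quantifier is non-greedy, it stops expanding at the earliest point where the rest of the pattern can succeed.
`re.match` won't scan ahead — the pattern has to work from the very first character.
The match spans [0:6] → 'wnnnns'.
Captured: group 1 = '', group 2 = 's'.

'wnnnns'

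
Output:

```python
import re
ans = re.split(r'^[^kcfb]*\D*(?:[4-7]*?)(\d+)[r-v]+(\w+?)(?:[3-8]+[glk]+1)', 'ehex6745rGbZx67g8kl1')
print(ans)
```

Because the pattern has a capturing group, `split` also inserts each captured text between the pieces.

['', '5', 'GbZx67g', '']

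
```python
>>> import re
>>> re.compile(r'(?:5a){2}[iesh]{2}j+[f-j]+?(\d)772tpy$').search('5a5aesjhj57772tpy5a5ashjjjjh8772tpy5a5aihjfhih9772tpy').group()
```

'5a5aihjfhih9772tpy'

This matches the literal '5a' repeated 2 times, then exactly 2 of one of [iesh]; then one or more of the literal 'j', then one or more of a character in [f-j] (lazy); then a digit (captured); then the literal '772', then the literal 'tpy'; then anchored at the end.
Unlike `match`, `search` isn't anchored — it looks for the pattern anywhere in the string.
The match spans [35:53] → '5a5aihjfhih9772tpy'.
Captured: group 1 = '9'.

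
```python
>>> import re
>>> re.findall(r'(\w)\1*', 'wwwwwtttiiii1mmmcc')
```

['w', 't', 'i', '1', 'm', 'c']

A backreference is literal: `\1` must see the identical characters the first group matched.
Walking the string: at [0:5] match 'wwwww', group 1 = 'w'; at [5:8] match 'ttt', group 1 = 't'; at [8:12] match 'iiii', group 1 = 'i'; at [12:13] match '1', group 1 = '1'; at [13:16] match 'mmm', group 1 = 'm'; ….
`findall` collects group 1 from each match (6 total).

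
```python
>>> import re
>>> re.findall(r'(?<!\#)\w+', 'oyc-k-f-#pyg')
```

`(?!…)`/`(?<!…)` only lets a position through if the neighbouring text does NOT match; no characters are consumed.
Walking the string: at [0:3] → 'oyc'; at [4:5] → 'k'; at [6:7] → 'f'; at [10:12] → 'yg'.
Since nothing is captured, `findall` lists the 4 matched substrings directly.

['oyc', 'k', 'f', 'yg']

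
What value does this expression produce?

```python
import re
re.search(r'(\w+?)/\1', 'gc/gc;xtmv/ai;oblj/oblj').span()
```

(0, 5)

A backreference is literal: `\1` must see the identical characters the first group matched.
The match spans [0:5] → 'gc/gc'.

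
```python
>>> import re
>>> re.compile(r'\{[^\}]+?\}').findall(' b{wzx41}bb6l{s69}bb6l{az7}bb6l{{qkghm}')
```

Matches: at [2:9] → '{wzx41}'; at [13:18] → '{s69}'; at [22:27] → '{az7}'; at [31:39] → '{{qkghm}'.
Since nothing is captured, `findall` lists the 4 matched substrings directly.

['{wzx41}', '{s69}', '{az7}', '{{qkghm}']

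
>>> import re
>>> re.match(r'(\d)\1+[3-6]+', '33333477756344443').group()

'333334'

With `match`, the pattern is implicitly anchored at the beginning.
The match spans [0:6] → '333334'.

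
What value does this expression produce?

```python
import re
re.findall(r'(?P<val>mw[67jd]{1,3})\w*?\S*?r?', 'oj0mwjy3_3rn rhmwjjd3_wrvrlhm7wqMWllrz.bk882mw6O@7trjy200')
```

This matches the literal 'mw', then 1 to 3 of one of [67jd] (captured as 'val'); then zero or more of a word character (lazy), then zero or more of a non-whitespace character (lazy), then optionally a literal 'r'.
Walking the string: at [3:6] match 'mwj', group 1 = 'mwj'; at [15:20] match 'mwjjd', group 1 = 'mwjjd'; at [44:47] match 'mw6', group 1 = 'mw6'.
Because there's exactly one group, `findall` drops the full match and keeps group 1 from each hit.

['mwj', 'mwjjd', 'mw6']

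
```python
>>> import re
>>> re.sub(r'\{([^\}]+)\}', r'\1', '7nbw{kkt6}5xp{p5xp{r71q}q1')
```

`\1` in the replacement pulls in group 1's text for each match.

'7nbwkkt65xpp5xp{r71qq1'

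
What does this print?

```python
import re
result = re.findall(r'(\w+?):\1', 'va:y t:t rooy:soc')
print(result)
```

`\1` has to match the exact text group 1 already captured.
Matches: at [5:8] match 't:t', group 1 = 't'.
Because there's exactly one group, `findall` drops the full match and keeps group 1 from the one hit.

['t']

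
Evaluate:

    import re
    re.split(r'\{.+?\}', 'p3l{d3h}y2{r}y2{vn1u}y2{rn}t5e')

['p3l', 'y2', 'y2', 'y2', 't5e']

A `+?`/`*?`/`{m,n}?` starts at its minimum and grows only as far as needed for what follows to match.
`split` removes every match and returns the 5 fragments in between.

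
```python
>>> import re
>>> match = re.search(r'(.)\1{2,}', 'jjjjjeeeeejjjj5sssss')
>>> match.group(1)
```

The match spans [0:5] → 'jjjjj'.
Captured: group 1 = 'j'.

'j'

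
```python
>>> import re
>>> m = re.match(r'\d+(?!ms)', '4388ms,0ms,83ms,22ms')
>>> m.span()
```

The negative lookahead/lookbehind blocks any match where the forbidden context is present.
`re.match` won't scan ahead — the pattern has to work from the very first character.
The match spans [0:3] → '438'.

(0, 3)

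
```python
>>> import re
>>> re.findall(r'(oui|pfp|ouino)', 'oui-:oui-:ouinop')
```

Branches in `(...|...)` are attempted left-to-right; the first branch that allows the whole pattern to succeed is taken.
Walking the string: at [0:3] match 'oui', group 1 = 'oui'; at [5:8] match 'oui', group 1 = 'oui'; at [10:13] match 'oui', group 1 = 'oui'.
One capturing group, so `findall` returns just the captured substring from each match — 3 in all.

['oui', 'oui', 'oui']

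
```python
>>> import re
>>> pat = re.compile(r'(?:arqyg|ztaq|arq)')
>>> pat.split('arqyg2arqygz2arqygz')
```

Alternation tries branches left to right and keeps the first one that lets the overall match succeed at that position.
Each match becomes a cut point; 4 segments remain.

['', '2', 'z2', 'z']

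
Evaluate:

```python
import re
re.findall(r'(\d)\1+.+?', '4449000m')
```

['4', '0']

After group 1 captures some text, `\1` only succeeds where that same text appears again.
Scanning left to right: at [0:4] match '4449', group 1 = '4'; at [4:8] match '000m', group 1 = '0'.
`findall` collects group 1 from each match (2 total).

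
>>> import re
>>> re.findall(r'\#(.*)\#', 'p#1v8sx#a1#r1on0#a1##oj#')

['1v8sx#a1#r1on0#a1##oj']

Matches: at [1:24] match '#1v8sx#a1#r1on0#a1##oj#', group 1 = '1v8sx#a1#r1on0#a1##oj'.
With a single group, `findall` returns only what that group captured — 1 item.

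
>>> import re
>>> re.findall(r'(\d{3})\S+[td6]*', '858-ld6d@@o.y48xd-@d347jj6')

['858']

The pattern matches exactly 3 of a digit (captured); then one or more of a non-whitespace character; then zero or more of one of [td6].
Scanning left to right: at [0:26] match '858-ld6d@@o.y48xd-@d347jj6', group 1 = '858'.
With a single group, `findall` returns only what that group captured — 1 item.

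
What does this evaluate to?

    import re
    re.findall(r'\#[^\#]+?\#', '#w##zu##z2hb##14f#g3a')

['#w#', '#zu#', '#z2hb#', '#14f#']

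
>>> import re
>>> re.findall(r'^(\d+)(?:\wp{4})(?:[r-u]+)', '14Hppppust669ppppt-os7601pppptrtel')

['14']

One capturing group, so `findall` returns just the captured substring from the one match — 1 in all.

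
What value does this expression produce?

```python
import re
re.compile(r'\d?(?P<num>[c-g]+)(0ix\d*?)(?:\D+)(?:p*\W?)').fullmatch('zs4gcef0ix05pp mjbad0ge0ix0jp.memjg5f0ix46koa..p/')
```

None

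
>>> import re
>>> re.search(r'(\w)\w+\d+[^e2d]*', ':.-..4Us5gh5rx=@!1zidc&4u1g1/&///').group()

This matches a word character (captured); then one or more of a word character, then one or more of a digit, then zero or more of any character except [e2d].
`search` walks the string left to right and returns the first match it finds.
The match spans [5:20] → '4Us5gh5rx=@!1zi'.
Captured: group 1 = '4'.

'4Us5gh5rx=@!1zi'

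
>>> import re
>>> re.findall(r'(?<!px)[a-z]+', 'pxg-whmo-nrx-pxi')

`(?!…)`/`(?<!…)` only lets a position through if the neighbouring text does NOT match; no characters are consumed.
Matches: at [0:3] → 'pxg'; at [4:8] → 'whmo'; at [9:12] → 'nrx'; at [13:16] → 'pxi'.
With no groups in the pattern, `findall` gives back each whole match — 4 here.

['pxg', 'whmo', 'nrx', 'pxi']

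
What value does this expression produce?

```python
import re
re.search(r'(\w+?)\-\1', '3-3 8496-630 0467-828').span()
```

(0, 3)

The backreference `\1` re-matches whatever the first group consumed, character for character.
The match spans [0:3] → '3-3'.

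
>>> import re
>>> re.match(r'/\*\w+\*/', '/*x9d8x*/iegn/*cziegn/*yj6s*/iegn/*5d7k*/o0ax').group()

With `match`, the pattern is implicitly anchored at the beginning.
The match spans [0:9] → '/*x9d8x*/'.

'/*x9d8x*/'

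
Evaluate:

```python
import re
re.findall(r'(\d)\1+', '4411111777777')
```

A backreference is literal: `\1` must see the identical characters the first group matched.
Matches: at [0:2] match '44', group 1 = '4'; at [2:7] match '11111', group 1 = '1'; at [7:13] match '777777', group 1 = '7'.
One capturing group, so `findall` returns just the captured substring from each match — 3 in all.

['4', '1', '7']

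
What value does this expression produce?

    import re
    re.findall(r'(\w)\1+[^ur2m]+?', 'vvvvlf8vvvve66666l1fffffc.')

After group 1 captures some text, `\1` only succeeds where that same text appears again.
`findall` collects group 1 from each match (4 total).

['v', 'v', '6', 'f']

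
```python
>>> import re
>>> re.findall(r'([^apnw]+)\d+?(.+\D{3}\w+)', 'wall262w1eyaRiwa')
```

[('ll26', 'w1eyaRiwa')]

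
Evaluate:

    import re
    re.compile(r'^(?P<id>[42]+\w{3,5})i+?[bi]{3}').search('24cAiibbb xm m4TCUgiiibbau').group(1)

This matches anchored at the start of the string; then one or more of one of [42], then 3 to 5 of a word character (captured as 'id'); then one or more of a literal 'i' (lazy), then exactly 3 of one of [bi].
Unlike `match`, `search` isn't anchored — it looks for the pattern anywhere in the string.
The match spans [0:9] → '24cAiibbb'.
Captured: group 1 = '24cAi'.

'24cAi'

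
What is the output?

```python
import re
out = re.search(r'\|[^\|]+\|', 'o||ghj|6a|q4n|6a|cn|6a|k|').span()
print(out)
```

`re.search` tries every starting position until one works.
The match spans [2:7] → '|ghj|'.

(2, 7)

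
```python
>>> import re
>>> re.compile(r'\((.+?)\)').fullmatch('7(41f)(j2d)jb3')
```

`re.fullmatch` requires the pattern to consume the entire string.
Here the pattern can't cover the whole string, so the call returns None.

None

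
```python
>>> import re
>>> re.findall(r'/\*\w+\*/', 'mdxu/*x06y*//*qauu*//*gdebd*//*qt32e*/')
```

Matches: at [4:12] → '/*x06y*/'; at [12:20] → '/*qauu*/'; at [20:29] → '/*gdebd*/'; at [29:38] → '/*qt32e*/'.
With no groups in the pattern, `findall` gives back each whole match — 4 here.

['/*x06y*/', '/*qauu*/', '/*gdebd*/', '/*qt32e*/']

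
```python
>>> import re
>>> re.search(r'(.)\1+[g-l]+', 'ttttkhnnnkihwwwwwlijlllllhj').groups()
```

The backreference `\1` re-matches whatever the first group consumed, character for character.
`re.search` tries every starting position until one works.
The match spans [0:6] → 'ttttkh'.
Captured: group 1 = 't'.

('t',)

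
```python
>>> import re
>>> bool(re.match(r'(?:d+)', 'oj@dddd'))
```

`re.match` only tries the pattern at the start of the string.
Here position 0 doesn't satisfy it, so the call returns None, and `bool(None)` is False.

False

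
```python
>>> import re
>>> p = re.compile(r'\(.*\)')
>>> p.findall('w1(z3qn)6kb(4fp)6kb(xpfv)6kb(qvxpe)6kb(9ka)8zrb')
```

['(z3qn)6kb(4fp)6kb(xpfv)6kb(qvxpe)6kb(9ka)']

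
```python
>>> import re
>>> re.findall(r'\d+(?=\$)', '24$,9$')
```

Lookahead/lookbehind check context without consuming it, so the matched span excludes the asserted characters.
With no groups in the pattern, `findall` gives back each whole match — 2 here.

['24', '9']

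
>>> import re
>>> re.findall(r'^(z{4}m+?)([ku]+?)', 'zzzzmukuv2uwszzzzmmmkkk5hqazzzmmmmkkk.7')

With 2 capturing groups, `findall` returns a 2-tuple per match.

[('zzzzm', 'u')]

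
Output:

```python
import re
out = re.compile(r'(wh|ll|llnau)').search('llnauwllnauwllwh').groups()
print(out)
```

('ll',)

The regex engine tests alternatives in the order written; an earlier branch that matches wins even if a later one would match more.
Unlike `match`, `search` isn't anchored — it looks for the pattern anywhere in the string.
The match spans [0:2] → 'll'.
Captured: group 1 = 'll'.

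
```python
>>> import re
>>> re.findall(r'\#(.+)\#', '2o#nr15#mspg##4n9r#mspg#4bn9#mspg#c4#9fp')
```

['nr15#mspg##4n9r#mspg#4bn9#mspg#c4']

Walking the string: at [2:37] match '#nr15#mspg##4n9r#mspg#4bn9#mspg#c4#', group 1 = 'nr15#mspg##4n9r#mspg#4bn9#mspg#c4'.
One capturing group, so `findall` returns just the captured substring from the one match — 1 in all.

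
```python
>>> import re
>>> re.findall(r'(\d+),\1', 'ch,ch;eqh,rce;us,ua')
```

[]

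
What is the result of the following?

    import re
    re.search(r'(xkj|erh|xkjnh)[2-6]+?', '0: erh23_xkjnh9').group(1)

The match spans [3:7] → 'erh2'.
Captured: group 1 = 'erh'.

'erh'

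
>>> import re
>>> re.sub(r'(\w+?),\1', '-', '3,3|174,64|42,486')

'-|174,64|42,486'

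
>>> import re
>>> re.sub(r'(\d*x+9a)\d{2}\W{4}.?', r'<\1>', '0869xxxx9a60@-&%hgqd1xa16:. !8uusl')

'<0869xxxx9a>gqd1xa16:. !8uusl'

This matches zero or more of a digit, then one or more of a literal 'x', then the literal '9a' (captured); then exactly 2 of a digit, then exactly 4 of a non-word character, then optionally any character.
Matches: at [0:17] → '0869xxxx9a60@-&%h'.
`\1` in the replacement pulls in group 1's text for each match.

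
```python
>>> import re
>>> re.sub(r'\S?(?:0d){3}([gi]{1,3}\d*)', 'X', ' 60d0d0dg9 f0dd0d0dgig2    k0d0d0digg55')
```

Pattern: optionally a non-whitespace character, then the literal '0d' repeated 3 times; then 1 to 3 of one of [gi], then zero or more of a digit (captured).
`sub` substitutes 'X' at each match site.

' X f0dd0d0dgig2    X'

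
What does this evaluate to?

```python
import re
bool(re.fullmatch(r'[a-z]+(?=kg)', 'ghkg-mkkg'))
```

False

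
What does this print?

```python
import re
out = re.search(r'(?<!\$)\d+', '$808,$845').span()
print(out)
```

(2, 4)

The negative lookaround is zero-width — it rules out positions where the adjacent text would match, without consuming anything.
The match spans [2:4] → '08'.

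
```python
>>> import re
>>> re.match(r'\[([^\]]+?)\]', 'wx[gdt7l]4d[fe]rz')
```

None

`re.match` only tries the pattern at the start of the string.
Here position 0 doesn't satisfy it, so the call returns None.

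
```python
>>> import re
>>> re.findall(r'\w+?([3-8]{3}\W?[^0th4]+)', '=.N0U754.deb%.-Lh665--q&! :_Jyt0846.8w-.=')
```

Pattern: one or more of a word character (lazy); then exactly 3 of a character in [3-8], then optionally a non-word character, then one or more of any character except [0th4] (captured).
Matches: at [2:16] match 'N0U754.deb%.-L', group 1 = '754.deb%.-L'; at [16:30] match 'h665--q&! :_Jy', group 1 = '665--q&! :_Jy'; at [30:41] match 't0846.8w-.=', group 1 = '846.8w-.='.
`findall` collects group 1 from each match (3 total).

['754.deb%.-L', '665--q&! :_Jy', '846.8w-.=']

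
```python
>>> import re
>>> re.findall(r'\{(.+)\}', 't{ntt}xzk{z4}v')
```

['ntt}xzk{z4']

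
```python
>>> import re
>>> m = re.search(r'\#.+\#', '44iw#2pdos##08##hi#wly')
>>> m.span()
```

`search` walks the string left to right and returns the first match it finds.
The match spans [4:19] → '#2pdos##08##hi#'.

(4, 19)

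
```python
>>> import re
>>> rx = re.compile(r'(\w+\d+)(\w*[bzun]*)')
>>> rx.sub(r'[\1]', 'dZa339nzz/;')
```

'[dZa339]/;'

The pattern matches one or more of a word character, then one or more of a digit (captured); then zero or more of a word character, then zero or more of one of [bzun] (captured).
Matches: at [0:9] → 'dZa339nzz'.
Each match is replaced using the text its own group 1 captured.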